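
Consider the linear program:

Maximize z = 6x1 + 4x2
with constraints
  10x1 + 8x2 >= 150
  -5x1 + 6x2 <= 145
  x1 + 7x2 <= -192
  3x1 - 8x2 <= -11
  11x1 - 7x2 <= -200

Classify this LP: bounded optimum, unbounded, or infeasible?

The boundaries 3x1 - 8x2 = -11 and 11x1 - 7x2 = -200 meet at (-1523/67, -479/67), but that point violates 10x1 + 8x2 ≥ 150. Every candidate vertex is excluded by some other constraint, so the feasible region is empty.

infeasible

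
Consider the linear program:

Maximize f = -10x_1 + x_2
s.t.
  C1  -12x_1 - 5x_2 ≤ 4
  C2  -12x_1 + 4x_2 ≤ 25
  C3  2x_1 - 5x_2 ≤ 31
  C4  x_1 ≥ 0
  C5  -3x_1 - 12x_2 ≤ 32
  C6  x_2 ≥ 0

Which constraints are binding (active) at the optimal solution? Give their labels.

C2 and C4

Vertices and f = -10x_1 + x_2:
  (0, 25/4) → f = 25/4
  (31/2, 0) → f = -155
  (0, 0) → f = 0
The feasible region is unbounded (it extends along (1, 3), (5, 2)), but f strictly decreases along every unbounded feasible direction, so there is no improving ray and the maximum is attained at a vertex.

The maximum is at (0, 25/4). Substituting into each constraint, equality holds for C2 and C4; the remaining constraints have slack.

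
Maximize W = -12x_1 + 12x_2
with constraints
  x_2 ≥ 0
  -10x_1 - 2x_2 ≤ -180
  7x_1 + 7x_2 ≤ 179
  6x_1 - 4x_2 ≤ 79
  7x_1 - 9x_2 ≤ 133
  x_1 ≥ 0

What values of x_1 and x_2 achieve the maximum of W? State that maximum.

Vertices and W = -12x_1 + 12x_2:
  (451/28, 265/28) → W = -558/7
  (439/26, 145/26) → W = -1764/13
  (1269/70, 521/70) → W = -4488/35

The optimum lies where -10x_1 - 2x_2 = -180 and 7x_1 + 7x_2 = 179.
Solving simultaneously gives x_1 = 451/28, x_2 = 265/28.

x_1 = 451/28, x_2 = 265/28, maximum W = -558/7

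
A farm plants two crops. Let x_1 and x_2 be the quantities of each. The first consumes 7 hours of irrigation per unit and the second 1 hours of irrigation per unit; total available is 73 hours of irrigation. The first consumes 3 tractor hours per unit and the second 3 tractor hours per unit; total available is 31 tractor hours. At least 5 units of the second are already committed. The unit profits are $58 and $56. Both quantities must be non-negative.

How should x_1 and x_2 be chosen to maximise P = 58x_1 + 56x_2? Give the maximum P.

Feasible corners and P = 58x_1 + 56x_2:
  (0, 31/3) → P = 1736/3
  (0, 5) → P = 280
  (16/3, 5) → P = 1768/3

At the optimal vertex, 3x_1 + 3x_2 = 31 and x_2 = 5.
Solving simultaneously gives x_1 = 16/3, x_2 = 5.

x_1 = 16/3, x_2 = 5, maximum P = 1768/3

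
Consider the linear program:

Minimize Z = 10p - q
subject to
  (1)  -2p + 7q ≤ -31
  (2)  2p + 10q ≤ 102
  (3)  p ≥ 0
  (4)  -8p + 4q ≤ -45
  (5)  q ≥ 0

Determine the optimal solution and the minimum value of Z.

Extreme points and Z = 10p - q:
  (512/17, 71/17) → Z = 297
  (31/2, 0) → Z = 155
  (51, 0) → Z = 510

p = 31/2, q = 0, minimum Z = 155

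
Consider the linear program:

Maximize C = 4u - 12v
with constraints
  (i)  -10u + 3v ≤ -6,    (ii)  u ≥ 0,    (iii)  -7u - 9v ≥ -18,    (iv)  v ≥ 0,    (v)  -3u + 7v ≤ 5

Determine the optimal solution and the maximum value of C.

Extreme points and C = 4u - 12v:
  (3/5, 0) → C = 12/5
  (57/61, 68/61) → C = -588/61
  (18/7, 0) → C = 72/7
  (81/76, 89/76) → C = -186/19

u = 18/7, v = 0, maximum C = 72/7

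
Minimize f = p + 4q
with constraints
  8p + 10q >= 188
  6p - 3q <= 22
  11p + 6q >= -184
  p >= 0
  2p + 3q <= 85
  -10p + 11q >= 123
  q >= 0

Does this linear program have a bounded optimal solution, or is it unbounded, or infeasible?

Feasible corners and f = p + 4q:
  (0, 94/5) → f = 376/5
  (419/94, 716/47) → f = 6147/94
  (0, 85/3) → f = 340/3
  (283/26, 274/13) → f = 2475/26
The feasible region has finitely many vertices and no improving ray; the minimum is 6147/94 at (419/94, 716/47).

bounded optimum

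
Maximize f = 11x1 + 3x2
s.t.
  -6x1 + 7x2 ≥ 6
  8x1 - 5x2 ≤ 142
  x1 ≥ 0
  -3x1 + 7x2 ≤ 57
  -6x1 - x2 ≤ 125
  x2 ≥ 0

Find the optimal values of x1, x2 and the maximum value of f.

x1 = 17, x2 = 108/7, maximum f = 1633/7

Corner points and f = 11x1 + 3x2:
  (0, 6/7) → f = 18/7
  (17, 108/7) → f = 1633/7
  (0, 57/7) → f = 171/7

The optimum lies where -6x1 + 7x2 = 6 and -3x1 + 7x2 = 57.
Solving simultaneously gives x1 = 17, x2 = 108/7.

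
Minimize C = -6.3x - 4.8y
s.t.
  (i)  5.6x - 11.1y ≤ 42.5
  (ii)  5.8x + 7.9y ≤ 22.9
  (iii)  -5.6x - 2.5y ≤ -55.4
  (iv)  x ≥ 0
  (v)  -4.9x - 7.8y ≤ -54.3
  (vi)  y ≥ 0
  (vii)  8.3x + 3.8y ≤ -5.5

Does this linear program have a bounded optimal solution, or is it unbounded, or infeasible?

The boundaries y = 0 and 8.3x + 3.8y = -5.5 meet at (-55/83, 0), but that point violates -5.6x - 2.5y ≤ -55.4. Every candidate vertex is excluded by some other constraint, so the feasible region is empty.

infeasible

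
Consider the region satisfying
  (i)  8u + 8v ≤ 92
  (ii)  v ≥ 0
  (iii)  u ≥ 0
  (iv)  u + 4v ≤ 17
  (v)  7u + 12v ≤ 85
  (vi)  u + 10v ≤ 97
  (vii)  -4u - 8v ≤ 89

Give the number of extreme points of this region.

5

Pairwise boundary intersections that survive every other constraint:
  (23/2, 0)
  (53/5, 9/10)
  (0, 0)
  (0, 17/4)
  (17/2, 17/8)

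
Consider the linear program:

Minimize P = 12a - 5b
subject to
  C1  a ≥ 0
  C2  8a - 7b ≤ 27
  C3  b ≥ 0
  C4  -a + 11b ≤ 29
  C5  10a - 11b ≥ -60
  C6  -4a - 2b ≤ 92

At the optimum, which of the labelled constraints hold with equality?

Corner points and P = 12a - 5b:
  (0, 0) → P = 0
  (0, 29/11) → P = -145/11
  (27/8, 0) → P = 81/2
  (500/81, 259/81) → P = 4705/81

The minimum is at (0, 29/11). Substituting into each constraint, equality holds for C1 and C4; the remaining constraints have slack.

C1 and C4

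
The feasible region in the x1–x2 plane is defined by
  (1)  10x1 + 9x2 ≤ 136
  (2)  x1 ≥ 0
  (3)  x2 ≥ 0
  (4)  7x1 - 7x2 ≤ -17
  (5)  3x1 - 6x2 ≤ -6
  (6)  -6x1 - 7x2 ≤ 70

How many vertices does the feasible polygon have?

The feasible vertices (each the meet of two boundaries and inside every other half-plane) are:
  (0, 136/9)
  (799/133, 1122/133)
  (0, 17/7)

3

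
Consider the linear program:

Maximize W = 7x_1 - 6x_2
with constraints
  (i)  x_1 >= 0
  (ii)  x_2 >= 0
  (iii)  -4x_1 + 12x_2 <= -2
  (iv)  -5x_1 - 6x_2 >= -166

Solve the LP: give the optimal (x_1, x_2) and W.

x_1 = 166/5, x_2 = 0, maximum W = 1162/5

Extreme points and W = 7x_1 - 6x_2:
  (1/2, 0) → W = 7/2
  (166/5, 0) → W = 1162/5
  (167/7, 109/14) → W = 842/7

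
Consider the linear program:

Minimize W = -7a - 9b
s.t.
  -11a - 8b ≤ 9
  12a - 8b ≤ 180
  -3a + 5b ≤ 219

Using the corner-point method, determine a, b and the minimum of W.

Vertices and W = -7a - 9b:
  (171/23, -261/23) → W = 1152/23
  (-1797/79, 2382/79) → W = -8859/79
  (221/3, 88) → W = -3923/3

a = 221/3, b = 88, minimum W = -3923/3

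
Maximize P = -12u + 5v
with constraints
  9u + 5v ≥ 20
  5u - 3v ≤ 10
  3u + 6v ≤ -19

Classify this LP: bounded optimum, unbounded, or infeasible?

The boundaries 9u + 5v = 20 and 5u - 3v = 10 meet at (55/26, 5/26), but that point violates 3u + 6v ≤ -19. Every candidate vertex is excluded by some other constraint, so the feasible region is empty.

infeasible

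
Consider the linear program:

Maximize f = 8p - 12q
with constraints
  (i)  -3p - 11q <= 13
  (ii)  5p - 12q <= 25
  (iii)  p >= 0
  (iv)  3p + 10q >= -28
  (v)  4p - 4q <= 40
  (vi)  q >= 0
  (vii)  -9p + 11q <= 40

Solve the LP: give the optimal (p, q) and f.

p = 95/7, q = 25/7, maximum f = 460/7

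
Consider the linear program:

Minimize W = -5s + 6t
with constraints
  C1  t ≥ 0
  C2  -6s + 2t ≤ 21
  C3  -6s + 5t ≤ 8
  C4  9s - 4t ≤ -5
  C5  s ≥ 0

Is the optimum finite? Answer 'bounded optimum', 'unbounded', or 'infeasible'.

bounded optimum

Corner points and W = -5s + 6t:
  (1/3, 2) → W = 31/3
  (0, 8/5) → W = 48/5
  (0, 5/4) → W = 15/2
The feasible region has finitely many vertices and no improving ray; the minimum is 15/2 at (0, 5/4).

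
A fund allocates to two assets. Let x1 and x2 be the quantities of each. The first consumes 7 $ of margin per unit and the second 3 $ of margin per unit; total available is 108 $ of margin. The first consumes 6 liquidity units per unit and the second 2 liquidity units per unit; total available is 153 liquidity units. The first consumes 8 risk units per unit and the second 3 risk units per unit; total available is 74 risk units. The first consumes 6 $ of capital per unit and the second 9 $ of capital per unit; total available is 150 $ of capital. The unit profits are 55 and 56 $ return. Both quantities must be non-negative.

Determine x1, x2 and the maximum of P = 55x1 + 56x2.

Vertices and P = 55x1 + 56x2:
  (0, 0) → P = 0
  (0, 50/3) → P = 2800/3
  (37/4, 0) → P = 2035/4
  (4, 14) → P = 1004

x1 = 4, x2 = 14, maximum P = 1004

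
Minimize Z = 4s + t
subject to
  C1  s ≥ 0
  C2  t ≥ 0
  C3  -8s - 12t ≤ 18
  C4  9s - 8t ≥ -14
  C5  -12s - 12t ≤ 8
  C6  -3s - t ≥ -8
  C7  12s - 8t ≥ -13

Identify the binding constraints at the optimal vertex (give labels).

C1 and C2

Corner points and Z = 4s + t:
  (0, 0) → Z = 0
  (0, 13/8) → Z = 13/8
  (8/3, 0) → Z = 32/3
  (50/33, 38/11) → Z = 314/33
  (1/3, 17/8) → Z = 83/24

The minimum is at (0, 0). Substituting into each constraint, equality holds for C1 and C2; the remaining constraints have slack.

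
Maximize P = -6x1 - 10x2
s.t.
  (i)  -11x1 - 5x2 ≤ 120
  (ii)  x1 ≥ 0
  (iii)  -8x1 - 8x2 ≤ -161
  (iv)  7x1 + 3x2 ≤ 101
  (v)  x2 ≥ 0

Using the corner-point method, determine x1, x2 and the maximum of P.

x1 = 325/32, x2 = 319/32, maximum P = -1285/8

Feasible corners and P = -6x1 - 10x2:
  (0, 161/8) → P = -805/4
  (0, 101/3) → P = -1010/3
  (325/32, 319/32) → P = -1285/8

The binding constraints are -8x1 - 8x2 = -161 and 7x1 + 3x2 = 101.
Solving simultaneously gives x1 = 325/32, x2 = 319/32.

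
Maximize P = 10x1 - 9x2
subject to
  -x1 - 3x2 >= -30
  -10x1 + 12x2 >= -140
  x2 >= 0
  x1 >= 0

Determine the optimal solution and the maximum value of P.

Feasible corners and P = 10x1 - 9x2:
  (130/7, 80/21) → P = 1060/7
  (0, 10) → P = -90
  (14, 0) → P = 140
  (0, 0) → P = 0

x1 = 130/7, x2 = 80/21, maximum P = 1060/7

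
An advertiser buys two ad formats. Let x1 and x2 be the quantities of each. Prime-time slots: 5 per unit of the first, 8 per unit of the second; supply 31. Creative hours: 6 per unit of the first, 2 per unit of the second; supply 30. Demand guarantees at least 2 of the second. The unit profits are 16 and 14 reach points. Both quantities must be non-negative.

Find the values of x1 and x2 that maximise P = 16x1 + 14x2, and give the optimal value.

x1 = 3, x2 = 2, maximum P = 76

Feasible corners and P = 16x1 + 14x2:
  (0, 31/8) → P = 217/4
  (0, 2) → P = 28
  (3, 2) → P = 76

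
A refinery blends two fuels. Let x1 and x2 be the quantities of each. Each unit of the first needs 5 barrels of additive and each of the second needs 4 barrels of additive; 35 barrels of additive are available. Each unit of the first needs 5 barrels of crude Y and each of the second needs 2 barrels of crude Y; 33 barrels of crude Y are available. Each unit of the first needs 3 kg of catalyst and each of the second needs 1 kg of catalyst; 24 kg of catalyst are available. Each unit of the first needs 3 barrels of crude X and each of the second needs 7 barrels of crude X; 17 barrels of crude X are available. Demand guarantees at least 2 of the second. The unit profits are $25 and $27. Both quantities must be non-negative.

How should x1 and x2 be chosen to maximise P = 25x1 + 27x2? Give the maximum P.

x1 = 1, x2 = 2, maximum P = 79

Extreme points and P = 25x1 + 27x2:
  (0, 17/7) → P = 459/7
  (0, 2) → P = 54
  (1, 2) → P = 79

At the optimal vertex, 3x1 + 7x2 = 17 and x2 = 2.
Solving simultaneously gives x1 = 1, x2 = 2.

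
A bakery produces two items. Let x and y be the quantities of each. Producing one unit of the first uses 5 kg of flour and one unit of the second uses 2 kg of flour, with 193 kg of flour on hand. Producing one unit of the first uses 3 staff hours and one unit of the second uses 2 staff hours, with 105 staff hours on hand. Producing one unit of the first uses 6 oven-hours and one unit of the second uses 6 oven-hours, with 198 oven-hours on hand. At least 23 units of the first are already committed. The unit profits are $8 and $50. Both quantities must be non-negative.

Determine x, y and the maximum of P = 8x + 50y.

x = 23, y = 10, maximum P = 684

Corner points and P = 8x + 50y:
  (33, 0) → P = 264
  (23, 0) → P = 184
  (23, 10) → P = 684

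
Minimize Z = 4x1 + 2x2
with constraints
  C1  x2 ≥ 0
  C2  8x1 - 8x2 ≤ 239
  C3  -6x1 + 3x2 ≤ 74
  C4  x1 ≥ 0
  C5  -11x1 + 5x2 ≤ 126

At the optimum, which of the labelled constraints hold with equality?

C1 and C4

Vertices and Z = 4x1 + 2x2:
  (239/8, 0) → Z = 239/2
  (0, 0) → Z = 0
  (0, 74/3) → Z = 148/3
The feasible region is unbounded (it extends along (1, 1), (1, 2)), but Z strictly increases along every unbounded feasible direction, so there is no improving ray and the minimum is attained at a vertex.

The minimum is at (0, 0). Substituting into each constraint, equality holds for C1 and C4; the remaining constraints have slack.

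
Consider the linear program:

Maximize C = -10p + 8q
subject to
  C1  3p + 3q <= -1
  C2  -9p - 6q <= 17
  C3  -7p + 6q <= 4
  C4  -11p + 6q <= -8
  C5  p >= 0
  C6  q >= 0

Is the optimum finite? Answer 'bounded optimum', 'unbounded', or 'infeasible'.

infeasible

The boundaries 3p + 3q = -1 and -11p + 6q = -8 meet at (6/17, -35/51), but that point violates q ≥ 0. Every candidate vertex is excluded by some other constraint, so the feasible region is empty.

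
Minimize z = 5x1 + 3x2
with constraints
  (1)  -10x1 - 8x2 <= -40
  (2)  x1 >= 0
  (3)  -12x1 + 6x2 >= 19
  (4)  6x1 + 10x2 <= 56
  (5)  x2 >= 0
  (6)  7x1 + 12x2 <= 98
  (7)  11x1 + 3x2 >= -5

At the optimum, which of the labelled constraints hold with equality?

(1) and (2)

Vertices and z = 5x1 + 3x2:
  (0, 5) → z = 15
  (22/39, 335/78) → z = 1225/78
  (0, 28/5) → z = 84/5
  (73/78, 131/26) → z = 772/39

The minimum is at (0, 5). Substituting into each constraint, equality holds for (1) and (2); the remaining constraints have slack.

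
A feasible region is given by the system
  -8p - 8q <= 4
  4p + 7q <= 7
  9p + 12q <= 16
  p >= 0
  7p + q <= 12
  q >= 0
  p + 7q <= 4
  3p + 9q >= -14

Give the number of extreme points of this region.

Intersecting each pair of boundary lines and keeping only the points that satisfy every inequality leaves:
  (77/45, 1/45)
  (1, 3/7)
  (0, 0)
  (0, 4/7)
  (12/7, 0)

5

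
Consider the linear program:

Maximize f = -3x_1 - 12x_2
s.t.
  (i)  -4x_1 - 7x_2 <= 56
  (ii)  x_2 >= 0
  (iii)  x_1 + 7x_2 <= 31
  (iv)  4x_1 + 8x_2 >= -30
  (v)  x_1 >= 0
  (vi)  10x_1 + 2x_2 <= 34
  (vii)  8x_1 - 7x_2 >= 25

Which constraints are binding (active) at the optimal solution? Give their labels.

Extreme points and f = -3x_1 - 12x_2:
  (17/5, 0) → f = -51/5
  (25/8, 0) → f = -75/8
  (144/43, 11/43) → f = -564/43

The maximum is at (25/8, 0). Substituting into each constraint, equality holds for (ii) and (vii); the remaining constraints have slack.

(ii) and (vii)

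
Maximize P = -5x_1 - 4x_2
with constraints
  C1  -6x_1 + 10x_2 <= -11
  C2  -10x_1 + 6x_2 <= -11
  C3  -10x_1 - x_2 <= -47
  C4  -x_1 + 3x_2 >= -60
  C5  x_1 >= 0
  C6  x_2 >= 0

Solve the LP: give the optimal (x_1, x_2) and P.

The feasible region is unbounded (it extends along (3, 1), (5, 3)), but P strictly decreases along every unbounded feasible direction, so there is no improving ray and the maximum is attained at a vertex.

At the optimal vertex, -10x_1 - x_2 = -47 and x_2 = 0.
Solving simultaneously gives x_1 = 47/10, x_2 = 0.

x_1 = 47/10, x_2 = 0, maximum P = -47/2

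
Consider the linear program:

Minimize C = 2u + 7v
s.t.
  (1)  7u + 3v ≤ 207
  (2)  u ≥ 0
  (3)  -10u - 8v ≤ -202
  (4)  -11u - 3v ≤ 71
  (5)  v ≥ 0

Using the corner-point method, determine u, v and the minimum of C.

Extreme points and C = 2u + 7v:
  (0, 69) → C = 483
  (207/7, 0) → C = 414/7
  (0, 101/4) → C = 707/4
  (101/5, 0) → C = 202/5

At the optimal vertex, -10u - 8v = -202 and v = 0.
Solving simultaneously gives u = 101/5, v = 0.

u = 101/5, v = 0, minimum C = 202/5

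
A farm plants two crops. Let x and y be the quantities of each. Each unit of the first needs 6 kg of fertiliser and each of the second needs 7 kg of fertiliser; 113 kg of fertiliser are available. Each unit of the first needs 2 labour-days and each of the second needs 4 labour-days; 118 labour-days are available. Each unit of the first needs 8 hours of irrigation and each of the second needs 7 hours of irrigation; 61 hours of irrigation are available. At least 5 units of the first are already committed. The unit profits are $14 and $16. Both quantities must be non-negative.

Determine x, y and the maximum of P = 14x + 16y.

Corner points and P = 14x + 16y:
  (61/8, 0) → P = 427/4
  (5, 0) → P = 70
  (5, 3) → P = 118

The optimum lies where 8x + 7y = 61 and x = 5.
Solving simultaneously gives x = 5, y = 3.

x = 5, y = 3, maximum P = 118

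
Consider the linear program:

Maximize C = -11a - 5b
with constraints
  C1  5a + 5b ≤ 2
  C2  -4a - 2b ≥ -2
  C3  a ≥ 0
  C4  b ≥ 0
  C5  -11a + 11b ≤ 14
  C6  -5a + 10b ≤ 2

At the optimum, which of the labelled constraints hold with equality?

Extreme points and C = -11a - 5b:
  (2/5, 0) → C = -22/5
  (2/15, 4/15) → C = -14/5
  (0, 0) → C = 0
  (0, 1/5) → C = -1

The maximum is at (0, 0). Substituting into each constraint, equality holds for C3 and C4; the remaining constraints have slack.

C3 and C4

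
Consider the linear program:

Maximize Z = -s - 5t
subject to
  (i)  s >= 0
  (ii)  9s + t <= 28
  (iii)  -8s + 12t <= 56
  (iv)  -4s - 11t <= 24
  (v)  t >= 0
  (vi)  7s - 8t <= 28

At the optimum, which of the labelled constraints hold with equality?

(i) and (v)

Feasible corners and Z = -s - 5t:
  (0, 14/3) → Z = -70/3
  (0, 0) → Z = 0
  (70/29, 182/29) → Z = -980/29
  (28/9, 0) → Z = -28/9

The maximum is at (0, 0). Substituting into each constraint, equality holds for (i) and (v); the remaining constraints have slack.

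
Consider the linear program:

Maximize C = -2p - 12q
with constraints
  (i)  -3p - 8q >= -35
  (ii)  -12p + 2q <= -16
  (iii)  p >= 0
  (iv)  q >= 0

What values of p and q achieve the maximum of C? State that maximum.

p = 4/3, q = 0, maximum C = -8/3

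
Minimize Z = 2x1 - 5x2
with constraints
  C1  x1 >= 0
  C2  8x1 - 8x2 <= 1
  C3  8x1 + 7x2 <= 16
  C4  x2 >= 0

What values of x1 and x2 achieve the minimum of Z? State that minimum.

x1 = 0, x2 = 16/7, minimum Z = -80/7

Corner points and Z = 2x1 - 5x2:
  (0, 16/7) → Z = -80/7
  (0, 0) → Z = 0
  (9/8, 1) → Z = -11/4
  (1/8, 0) → Z = 1/4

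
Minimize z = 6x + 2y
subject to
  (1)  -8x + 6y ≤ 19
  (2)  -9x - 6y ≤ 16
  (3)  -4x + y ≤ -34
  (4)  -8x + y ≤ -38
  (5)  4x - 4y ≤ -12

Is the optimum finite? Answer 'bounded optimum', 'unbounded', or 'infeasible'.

Extreme points and z = 6x + 2y:
  (223/16, 87/4) → z = 1017/8
  (37/3, 46/3) → z = 314/3
The feasible region has finitely many vertices and no improving ray; the minimum is 314/3 at (37/3, 46/3).

bounded optimum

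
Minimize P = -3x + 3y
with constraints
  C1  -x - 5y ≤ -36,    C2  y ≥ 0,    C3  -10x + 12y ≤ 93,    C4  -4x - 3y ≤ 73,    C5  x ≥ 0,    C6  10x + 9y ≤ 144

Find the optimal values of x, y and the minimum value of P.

x = 396/41, y = 216/41, minimum P = -540/41

Vertices and P = -3x + 3y:
  (0, 36/5) → P = 108/5
  (396/41, 216/41) → P = -540/41
  (0, 31/4) → P = 93/4
  (297/70, 79/7) → P = 1479/70

The optimum lies where -x - 5y = -36 and 10x + 9y = 144.
Solving simultaneously gives x = 396/41, y = 216/41.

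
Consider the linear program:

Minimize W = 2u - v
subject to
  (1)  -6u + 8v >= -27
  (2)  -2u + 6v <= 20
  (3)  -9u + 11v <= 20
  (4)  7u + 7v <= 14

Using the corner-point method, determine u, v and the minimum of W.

u = -457/6, v = -121/2, minimum W = -551/6

Extreme points and W = 2u - v:
  (-457/6, -121/2) → W = -551/6
  (43/14, -15/14) → W = 101/14
  (1/10, 19/10) → W = -17/10

The optimum lies where -6u + 8v = -27 and -9u + 11v = 20.
Solving simultaneously gives u = -457/6, v = -121/2.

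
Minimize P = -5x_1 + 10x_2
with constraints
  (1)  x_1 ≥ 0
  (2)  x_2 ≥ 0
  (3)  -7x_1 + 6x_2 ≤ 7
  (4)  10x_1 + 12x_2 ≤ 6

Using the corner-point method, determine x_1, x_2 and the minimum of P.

Vertices and P = -5x_1 + 10x_2:
  (0, 0) → P = 0
  (0, 1/2) → P = 5
  (3/5, 0) → P = -3

The binding constraints are x_2 = 0 and 10x_1 + 12x_2 = 6.
Solving simultaneously gives x_1 = 3/5, x_2 = 0.

x_1 = 3/5, x_2 = 0, minimum P = -3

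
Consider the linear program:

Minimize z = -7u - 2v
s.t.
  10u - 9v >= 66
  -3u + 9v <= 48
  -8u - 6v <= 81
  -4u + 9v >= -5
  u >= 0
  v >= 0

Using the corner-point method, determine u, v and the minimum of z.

The optimum lies where -3u + 9v = 48 and -4u + 9v = -5.
Solving simultaneously gives u = 53, v = 23.

u = 53, v = 23, minimum z = -417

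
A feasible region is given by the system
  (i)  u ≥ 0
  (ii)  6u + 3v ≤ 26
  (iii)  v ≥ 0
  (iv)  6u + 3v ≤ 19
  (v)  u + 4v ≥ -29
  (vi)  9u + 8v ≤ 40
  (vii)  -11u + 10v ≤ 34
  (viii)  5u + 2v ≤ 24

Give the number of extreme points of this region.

Pairwise boundary intersections that survive every other constraint:
  (0, 0)
  (0, 17/5)
  (19/6, 0)
  (32/21, 23/7)
  (64/89, 373/89)

5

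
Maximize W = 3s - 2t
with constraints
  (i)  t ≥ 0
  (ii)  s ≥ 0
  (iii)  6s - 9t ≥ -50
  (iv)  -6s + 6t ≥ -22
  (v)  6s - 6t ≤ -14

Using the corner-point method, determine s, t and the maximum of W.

s = 29/3, t = 12, maximum W = 5

Vertices and W = 3s - 2t:
  (0, 50/9) → W = -100/9
  (0, 7/3) → W = -14/3
  (29/3, 12) → W = 5

The optimum lies where 6s - 9t = -50 and 6s - 6t = -14.
Solving simultaneously gives s = 29/3, t = 12.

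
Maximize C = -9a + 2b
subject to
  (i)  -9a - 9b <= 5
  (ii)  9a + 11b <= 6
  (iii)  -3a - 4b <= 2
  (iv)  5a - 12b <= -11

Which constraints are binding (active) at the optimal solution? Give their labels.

(i) and (ii)

Corner points and C = -9a + 2b:
  (-109/18, 11/2) → C = 131/2
  (-53/51, 74/153) → C = 1579/153
  (-49/163, 129/163) → C = 699/163

The maximum is at (-109/18, 11/2). Substituting into each constraint, equality holds for (i) and (ii); the remaining constraints have slack.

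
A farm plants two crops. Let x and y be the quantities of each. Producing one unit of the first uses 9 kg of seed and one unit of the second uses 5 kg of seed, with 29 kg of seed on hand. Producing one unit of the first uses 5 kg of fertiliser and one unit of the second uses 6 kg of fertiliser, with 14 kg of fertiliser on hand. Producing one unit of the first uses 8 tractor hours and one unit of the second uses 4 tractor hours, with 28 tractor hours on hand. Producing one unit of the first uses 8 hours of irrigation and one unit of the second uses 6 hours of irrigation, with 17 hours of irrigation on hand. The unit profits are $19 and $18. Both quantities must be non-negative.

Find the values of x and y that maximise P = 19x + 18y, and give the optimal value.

Corner points and P = 19x + 18y:
  (0, 0) → P = 0
  (0, 7/3) → P = 42
  (17/8, 0) → P = 323/8
  (1, 3/2) → P = 46

x = 1, y = 3/2, maximum P = 46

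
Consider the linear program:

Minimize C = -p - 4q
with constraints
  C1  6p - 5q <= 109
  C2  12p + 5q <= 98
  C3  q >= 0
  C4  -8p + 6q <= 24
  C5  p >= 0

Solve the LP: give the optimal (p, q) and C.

p = 117/28, q = 67/7, minimum C = -1189/28

Feasible corners and C = -p - 4q:
  (49/6, 0) → C = -49/6
  (117/28, 67/7) → C = -1189/28
  (0, 0) → C = 0
  (0, 4) → C = -16

The optimum lies where 12p + 5q = 98 and -8p + 6q = 24.
Solving simultaneously gives p = 117/28, q = 67/7.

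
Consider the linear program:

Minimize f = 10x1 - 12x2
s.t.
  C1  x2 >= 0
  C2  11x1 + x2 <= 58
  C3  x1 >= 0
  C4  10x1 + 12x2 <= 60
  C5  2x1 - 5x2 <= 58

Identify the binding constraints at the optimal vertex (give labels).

Feasible corners and f = 10x1 - 12x2:
  (58/11, 0) → f = 580/11
  (0, 0) → f = 0
  (318/61, 40/61) → f = 2700/61
  (0, 5) → f = -60

The minimum is at (0, 5). Substituting into each constraint, equality holds for C3 and C4; the remaining constraints have slack.

C3 and C4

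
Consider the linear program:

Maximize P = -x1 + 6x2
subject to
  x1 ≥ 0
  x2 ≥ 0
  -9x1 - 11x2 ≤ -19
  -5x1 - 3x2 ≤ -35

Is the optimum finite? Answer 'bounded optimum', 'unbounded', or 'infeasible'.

From the feasible point (0, 35/3), moving in the direction (0, 1) keeps every constraint satisfied while P increases without bound.

unbounded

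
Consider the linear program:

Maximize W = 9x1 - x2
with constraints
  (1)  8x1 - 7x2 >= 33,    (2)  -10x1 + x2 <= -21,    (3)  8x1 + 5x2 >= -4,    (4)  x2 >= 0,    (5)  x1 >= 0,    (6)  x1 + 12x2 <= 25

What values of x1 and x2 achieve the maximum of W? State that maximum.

Corner points and W = 9x1 - x2:
  (33/8, 0) → W = 297/8
  (571/103, 167/103) → W = 4972/103
  (25, 0) → W = 225

At the optimal vertex, x2 = 0 and x1 + 12x2 = 25.
Solving simultaneously gives x1 = 25, x2 = 0.

x1 = 25, x2 = 0, maximum W = 225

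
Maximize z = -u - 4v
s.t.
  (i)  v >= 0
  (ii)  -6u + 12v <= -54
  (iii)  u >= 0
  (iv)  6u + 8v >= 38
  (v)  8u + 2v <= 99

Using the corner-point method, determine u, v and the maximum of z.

u = 9, v = 0, maximum z = -9

Corner points and z = -u - 4v:
  (9, 0) → z = -9
  (99/8, 0) → z = -99/8
  (12, 3/2) → z = -18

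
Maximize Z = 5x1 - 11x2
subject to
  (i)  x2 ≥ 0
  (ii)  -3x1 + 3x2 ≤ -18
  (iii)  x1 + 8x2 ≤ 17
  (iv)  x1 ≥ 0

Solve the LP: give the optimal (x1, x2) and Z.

x1 = 17, x2 = 0, maximum Z = 85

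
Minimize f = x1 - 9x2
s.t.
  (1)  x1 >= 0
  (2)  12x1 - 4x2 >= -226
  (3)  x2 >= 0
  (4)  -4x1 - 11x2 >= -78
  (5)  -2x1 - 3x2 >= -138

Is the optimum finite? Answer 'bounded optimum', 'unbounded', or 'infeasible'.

bounded optimum

Feasible corners and f = x1 - 9x2:
  (0, 0) → f = 0
  (0, 78/11) → f = -702/11
  (39/2, 0) → f = 39/2
The feasible region has finitely many vertices and no improving ray; the minimum is -702/11 at (0, 78/11).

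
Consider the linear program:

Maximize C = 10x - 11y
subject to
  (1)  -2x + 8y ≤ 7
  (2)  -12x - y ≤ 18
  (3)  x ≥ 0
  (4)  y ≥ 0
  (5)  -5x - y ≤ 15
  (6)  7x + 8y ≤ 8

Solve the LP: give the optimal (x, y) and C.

Vertices and C = 10x - 11y:
  (0, 7/8) → C = -77/8
  (1/9, 65/72) → C = -635/72
  (0, 0) → C = 0
  (8/7, 0) → C = 80/7

The binding constraints are y = 0 and 7x + 8y = 8.
Solving simultaneously gives x = 8/7, y = 0.

x = 8/7, y = 0, maximum C = 80/7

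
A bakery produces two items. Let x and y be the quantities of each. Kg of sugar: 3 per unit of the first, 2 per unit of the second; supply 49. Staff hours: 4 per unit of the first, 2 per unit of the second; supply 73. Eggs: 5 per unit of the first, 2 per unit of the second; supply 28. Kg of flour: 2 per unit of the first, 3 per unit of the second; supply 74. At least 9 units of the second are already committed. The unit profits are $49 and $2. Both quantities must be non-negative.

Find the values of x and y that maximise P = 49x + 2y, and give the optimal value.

Feasible corners and P = 49x + 2y:
  (0, 14) → P = 28
  (0, 9) → P = 18
  (2, 9) → P = 116

x = 2, y = 9, maximum P = 116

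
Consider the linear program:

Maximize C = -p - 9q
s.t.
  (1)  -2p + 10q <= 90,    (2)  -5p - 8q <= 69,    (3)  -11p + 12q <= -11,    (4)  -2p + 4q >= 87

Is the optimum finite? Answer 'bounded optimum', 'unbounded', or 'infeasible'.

infeasible

The boundaries -2p + 10q = 90 and -11p + 12q = -11 meet at (595/43, 506/43), but that point violates -2p + 4q ≥ 87. Every candidate vertex is excluded by some other constraint, so the feasible region is empty.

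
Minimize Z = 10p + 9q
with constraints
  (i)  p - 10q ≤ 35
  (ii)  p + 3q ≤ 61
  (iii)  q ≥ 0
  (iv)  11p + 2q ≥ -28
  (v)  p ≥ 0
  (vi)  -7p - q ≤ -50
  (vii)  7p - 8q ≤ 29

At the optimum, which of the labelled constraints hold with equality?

Vertices and Z = 10p + 9q:
  (89/20, 377/20) → Z = 4283/20
  (575/29, 398/29) → Z = 9332/29
  (143/21, 7/3) → Z = 1871/21

The minimum is at (143/21, 7/3). Substituting into each constraint, equality holds for (vi) and (vii); the remaining constraints have slack.

(vi) and (vii)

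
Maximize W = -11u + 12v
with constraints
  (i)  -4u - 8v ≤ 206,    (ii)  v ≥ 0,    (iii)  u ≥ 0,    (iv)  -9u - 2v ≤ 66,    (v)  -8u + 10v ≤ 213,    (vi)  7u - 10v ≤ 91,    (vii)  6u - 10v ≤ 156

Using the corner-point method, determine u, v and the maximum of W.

u = 0, v = 213/10, maximum W = 1278/5

Vertices and W = -11u + 12v:
  (0, 0) → W = 0
  (13, 0) → W = -143
  (0, 213/10) → W = 1278/5
The feasible region is unbounded (it extends along (5, 4), (10, 7)), but W strictly decreases along every unbounded feasible direction, so there is no improving ray and the maximum is attained at a vertex.

The optimum lies where u = 0 and -8u + 10v = 213.
Solving simultaneously gives u = 0, v = 213/10.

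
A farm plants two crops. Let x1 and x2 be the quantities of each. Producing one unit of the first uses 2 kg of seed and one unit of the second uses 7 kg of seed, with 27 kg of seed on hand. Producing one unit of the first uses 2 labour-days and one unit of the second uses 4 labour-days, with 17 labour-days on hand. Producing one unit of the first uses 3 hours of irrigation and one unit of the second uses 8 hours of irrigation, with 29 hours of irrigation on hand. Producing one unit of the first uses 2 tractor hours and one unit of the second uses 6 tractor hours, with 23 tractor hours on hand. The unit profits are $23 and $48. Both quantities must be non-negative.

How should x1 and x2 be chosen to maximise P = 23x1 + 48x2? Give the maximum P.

x1 = 5, x2 = 7/4, maximum P = 199

Feasible corners and P = 23x1 + 48x2:
  (0, 0) → P = 0
  (0, 29/8) → P = 174
  (17/2, 0) → P = 391/2
  (5, 7/4) → P = 199

The binding constraints are 2x1 + 4x2 = 17 and 3x1 + 8x2 = 29.
Solving simultaneously gives x1 = 5, x2 = 7/4.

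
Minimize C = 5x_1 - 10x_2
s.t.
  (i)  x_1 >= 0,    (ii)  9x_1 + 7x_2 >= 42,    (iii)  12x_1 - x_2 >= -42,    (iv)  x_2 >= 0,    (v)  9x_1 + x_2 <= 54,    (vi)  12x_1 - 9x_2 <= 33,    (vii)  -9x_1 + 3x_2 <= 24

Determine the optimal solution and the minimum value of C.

x_1 = 23/6, x_2 = 39/2, minimum C = -1055/6

Extreme points and C = 5x_1 - 10x_2:
  (0, 6) → C = -60
  (0, 8) → C = -80
  (203/55, 69/55) → C = 65/11
  (173/31, 117/31) → C = -305/31
  (23/6, 39/2) → C = -1055/6

At the optimal vertex, 9x_1 + x_2 = 54 and -9x_1 + 3x_2 = 24.
Solving simultaneously gives x_1 = 23/6, x_2 = 39/2.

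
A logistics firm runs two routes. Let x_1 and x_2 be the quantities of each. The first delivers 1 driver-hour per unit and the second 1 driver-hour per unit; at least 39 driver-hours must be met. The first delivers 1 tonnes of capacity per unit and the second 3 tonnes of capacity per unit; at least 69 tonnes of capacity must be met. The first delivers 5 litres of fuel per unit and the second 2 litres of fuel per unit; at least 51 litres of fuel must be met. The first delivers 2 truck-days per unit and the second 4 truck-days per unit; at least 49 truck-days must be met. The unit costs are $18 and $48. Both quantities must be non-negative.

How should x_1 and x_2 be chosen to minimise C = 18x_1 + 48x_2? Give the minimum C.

x_1 = 24, x_2 = 15, minimum C = 1152

Vertices and C = 18x_1 + 48x_2:
  (0, 39) → C = 1872
  (69, 0) → C = 1242
  (24, 15) → C = 1152
The feasible region is unbounded (it extends along (0, 1), (1, 0)), but C strictly increases along every unbounded feasible direction, so there is no improving ray and the minimum is attained at a vertex.

At the optimal vertex, x_1 + x_2 = 39 and x_1 + 3x_2 = 69.
Solving simultaneously gives x_1 = 24, x_2 = 15.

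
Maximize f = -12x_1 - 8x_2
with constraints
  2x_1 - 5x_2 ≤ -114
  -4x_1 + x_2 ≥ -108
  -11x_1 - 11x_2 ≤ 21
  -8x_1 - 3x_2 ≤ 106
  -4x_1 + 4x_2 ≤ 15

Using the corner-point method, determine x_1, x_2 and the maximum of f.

x_1 = 127/4, x_2 = 71/2, maximum f = -665

At the optimal vertex, 2x_1 - 5x_2 = -114 and -4x_1 + 4x_2 = 15.
Solving simultaneously gives x_1 = 127/4, x_2 = 71/2.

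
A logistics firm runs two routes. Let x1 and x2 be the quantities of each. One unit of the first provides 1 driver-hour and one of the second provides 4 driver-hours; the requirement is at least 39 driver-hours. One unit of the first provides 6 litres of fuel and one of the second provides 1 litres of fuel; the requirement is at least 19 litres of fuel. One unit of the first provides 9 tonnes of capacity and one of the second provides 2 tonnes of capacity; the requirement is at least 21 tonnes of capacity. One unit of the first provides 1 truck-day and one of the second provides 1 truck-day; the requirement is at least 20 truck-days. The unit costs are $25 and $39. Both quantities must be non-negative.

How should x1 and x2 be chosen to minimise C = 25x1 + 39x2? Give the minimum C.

x1 = 41/3, x2 = 19/3, minimum C = 1766/3

Corner points and C = 25x1 + 39x2:
  (0, 20) → C = 780
  (39, 0) → C = 975
  (41/3, 19/3) → C = 1766/3
The feasible region is unbounded (it extends along (0, 1), (1, 0)), but C strictly increases along every unbounded feasible direction, so there is no improving ray and the minimum is attained at a vertex.

The binding constraints are x1 + 4x2 = 39 and x1 + x2 = 20.
Solving simultaneously gives x1 = 41/3, x2 = 19/3.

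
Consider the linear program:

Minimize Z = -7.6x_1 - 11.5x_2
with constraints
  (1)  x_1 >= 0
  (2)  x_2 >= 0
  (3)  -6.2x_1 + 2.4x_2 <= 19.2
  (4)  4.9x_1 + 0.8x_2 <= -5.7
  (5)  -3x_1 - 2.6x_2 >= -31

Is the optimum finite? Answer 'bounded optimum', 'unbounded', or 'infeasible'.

infeasible

The boundaries x_1 = 0 and x_2 = 0 meet at (0, 0), but that point violates 4.9x_1 + 0.8x_2 ≤ -5.7. Every candidate vertex is excluded by some other constraint, so the feasible region is empty.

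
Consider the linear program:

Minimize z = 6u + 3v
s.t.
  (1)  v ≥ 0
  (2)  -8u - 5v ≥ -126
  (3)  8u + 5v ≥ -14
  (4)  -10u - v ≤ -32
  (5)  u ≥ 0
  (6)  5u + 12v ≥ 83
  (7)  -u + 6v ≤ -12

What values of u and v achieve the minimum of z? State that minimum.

The optimum lies where 5u + 12v = 83 and -u + 6v = -12.
Solving simultaneously gives u = 107/7, v = 23/42.

u = 107/7, v = 23/42, minimum z = 1307/14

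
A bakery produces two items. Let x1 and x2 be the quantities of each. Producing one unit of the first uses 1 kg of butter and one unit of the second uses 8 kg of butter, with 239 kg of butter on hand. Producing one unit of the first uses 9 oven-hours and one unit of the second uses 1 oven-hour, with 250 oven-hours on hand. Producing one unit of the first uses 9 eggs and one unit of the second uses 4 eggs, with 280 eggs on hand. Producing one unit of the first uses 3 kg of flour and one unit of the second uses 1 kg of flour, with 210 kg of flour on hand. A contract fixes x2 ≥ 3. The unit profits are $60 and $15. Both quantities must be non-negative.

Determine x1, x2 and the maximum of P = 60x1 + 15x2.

x1 = 80/3, x2 = 10, maximum P = 1750

Feasible corners and P = 60x1 + 15x2:
  (0, 239/8) → P = 3585/8
  (0, 3) → P = 45
  (321/17, 1871/68) → P = 105105/68
  (80/3, 10) → P = 1750
  (247/9, 3) → P = 5075/3

The optimum lies where 9x1 + x2 = 250 and 9x1 + 4x2 = 280.
Solving simultaneously gives x1 = 80/3, x2 = 10.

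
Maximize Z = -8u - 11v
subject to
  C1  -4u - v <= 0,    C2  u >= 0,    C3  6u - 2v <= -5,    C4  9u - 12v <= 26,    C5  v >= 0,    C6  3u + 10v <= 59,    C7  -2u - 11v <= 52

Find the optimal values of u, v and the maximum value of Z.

Feasible corners and Z = -8u - 11v:
  (0, 5/2) → Z = -55/2
  (0, 59/10) → Z = -649/10
  (34/33, 123/22) → Z = -4603/66

u = 0, v = 5/2, maximum Z = -55/2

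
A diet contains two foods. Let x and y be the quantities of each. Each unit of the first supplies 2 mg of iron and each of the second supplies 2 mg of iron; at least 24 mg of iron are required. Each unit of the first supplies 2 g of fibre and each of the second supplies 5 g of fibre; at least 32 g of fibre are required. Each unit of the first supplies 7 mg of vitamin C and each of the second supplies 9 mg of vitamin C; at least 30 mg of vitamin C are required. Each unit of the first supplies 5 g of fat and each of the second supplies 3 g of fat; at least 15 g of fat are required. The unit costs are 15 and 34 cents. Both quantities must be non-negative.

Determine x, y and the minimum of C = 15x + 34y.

Corner points and C = 15x + 34y:
  (0, 12) → C = 408
  (16, 0) → C = 240
  (28/3, 8/3) → C = 692/3
The feasible region is unbounded (it extends along (0, 1), (1, 0)), but C strictly increases along every unbounded feasible direction, so there is no improving ray and the minimum is attained at a vertex.

x = 28/3, y = 8/3, minimum C = 692/3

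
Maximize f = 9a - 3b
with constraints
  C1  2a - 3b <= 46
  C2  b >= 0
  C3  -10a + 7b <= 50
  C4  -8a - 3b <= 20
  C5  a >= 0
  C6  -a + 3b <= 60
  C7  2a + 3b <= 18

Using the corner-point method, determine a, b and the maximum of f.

Extreme points and f = 9a - 3b:
  (0, 0) → f = 0
  (9, 0) → f = 81
  (0, 6) → f = -18

At the optimal vertex, b = 0 and 2a + 3b = 18.
Solving simultaneously gives a = 9, b = 0.

a = 9, b = 0, maximum f = 81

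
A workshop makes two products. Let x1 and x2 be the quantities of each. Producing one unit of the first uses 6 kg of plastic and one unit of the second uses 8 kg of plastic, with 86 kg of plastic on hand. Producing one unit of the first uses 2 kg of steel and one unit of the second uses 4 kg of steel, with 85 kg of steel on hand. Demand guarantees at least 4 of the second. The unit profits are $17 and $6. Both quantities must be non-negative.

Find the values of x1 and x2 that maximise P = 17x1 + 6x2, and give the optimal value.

Vertices and P = 17x1 + 6x2:
  (0, 43/4) → P = 129/2
  (0, 4) → P = 24
  (9, 4) → P = 177

At the optimal vertex, 6x1 + 8x2 = 86 and x2 = 4.
Solving simultaneously gives x1 = 9, x2 = 4.

x1 = 9, x2 = 4, maximum P = 177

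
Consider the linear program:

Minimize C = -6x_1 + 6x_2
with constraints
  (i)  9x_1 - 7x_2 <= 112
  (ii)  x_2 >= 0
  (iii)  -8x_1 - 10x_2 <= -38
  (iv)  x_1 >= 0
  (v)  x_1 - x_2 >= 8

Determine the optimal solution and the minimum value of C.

x_1 = 112/9, x_2 = 0, minimum C = -224/3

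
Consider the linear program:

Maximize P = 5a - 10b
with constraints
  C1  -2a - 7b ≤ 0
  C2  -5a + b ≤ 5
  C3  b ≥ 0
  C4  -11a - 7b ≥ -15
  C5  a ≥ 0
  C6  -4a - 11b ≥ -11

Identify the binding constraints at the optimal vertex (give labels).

Corner points and P = 5a - 10b:
  (0, 0) → P = 0
  (15/11, 0) → P = 75/11
  (88/93, 61/93) → P = -170/93
  (0, 1) → P = -10

The maximum is at (15/11, 0). Substituting into each constraint, equality holds for C3 and C4; the remaining constraints have slack.

C3 and C4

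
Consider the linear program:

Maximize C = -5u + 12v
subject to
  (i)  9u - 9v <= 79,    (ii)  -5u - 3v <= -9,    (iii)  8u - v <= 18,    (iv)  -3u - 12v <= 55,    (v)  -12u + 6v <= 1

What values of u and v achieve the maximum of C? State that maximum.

Corner points and C = -5u + 12v:
  (63/29, -18/29) → C = -531/29
  (17/22, 113/66) → C = 367/22
  (109/36, 56/9) → C = 2143/36

u = 109/36, v = 56/9, maximum C = 2143/36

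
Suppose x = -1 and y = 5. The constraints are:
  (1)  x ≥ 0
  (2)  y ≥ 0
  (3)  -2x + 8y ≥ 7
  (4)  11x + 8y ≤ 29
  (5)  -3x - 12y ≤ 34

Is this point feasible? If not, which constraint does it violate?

not feasible — violates (1)

Constraint (1): x = -1, which is not ≥ 0. All other constraints are satisfied.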